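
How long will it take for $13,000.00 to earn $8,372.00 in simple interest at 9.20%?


Rearrange the simple interest formula for t:
I = P × r × t  ⇒  t = I / (P × r)
t = $8,372.00 / ($13,000.00 × 0.092)
t = 7

t = I/(P×r) = 7 years


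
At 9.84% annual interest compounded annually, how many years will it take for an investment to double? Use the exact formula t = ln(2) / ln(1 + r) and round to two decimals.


Doubling condition: (1 + r)^t = 2
Take ln of both sides: t × ln(1 + r) = ln(2)
t = ln(2) / ln(1 + r)
t = 0.693147 / 0.093855
t = 7.39

t = ln(2) / ln(1 + r) = 7.39 years


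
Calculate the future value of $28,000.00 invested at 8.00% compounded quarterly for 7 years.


Compound interest formula: A = P(1 + r/n)^(nt)
A = $28,000.00 × (1 + 0.08/4)^(4 × 7)
Growth factor: (1 + 0.08/4)^28 = 1.7410242
A = $28,000.00 × 1.7410242
A = $48,748.68

A = P(1 + r/n)^(nt) = $48,748.68


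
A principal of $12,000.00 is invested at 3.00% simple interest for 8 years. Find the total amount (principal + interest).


Total amount formula: A = P(1 + rt) = P + P·r·t
Interest: I = P × r × t = $12,000.00 × 0.03 × 8 = $2,880.00
A = P + I = $12,000.00 + $2,880.00 = $14,880.00

A = P + I = P(1 + rt) = $14,880.00


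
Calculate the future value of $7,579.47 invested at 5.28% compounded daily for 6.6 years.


Compound interest formula: A = P(1 + r/n)^(nt)
A = $7,579.47 × (1 + 0.0528/365)^(365 × 6.6)
Growth factor: (1 + 0.0528/365)^2409 = 1.416876
A = $7,579.47 × 1.416876
A = $10,739.17

A = P(1 + r/n)^(nt) = $10,739.17


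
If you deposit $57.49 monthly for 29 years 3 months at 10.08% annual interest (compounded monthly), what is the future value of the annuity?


Future value of an ordinary annuity: FV = PMT × ((1 + r)^n − 1) / r
Monthly rate r = 0.1008/12 = 0.0084, n = 351
FV = $57.49 × ((1 + 0.1008/12)^351 − 1) / (0.1008/12)
FV = $57.49 × 2124.041365
FV = $122,111.14

FV = PMT × ((1+r)^n - 1)/r = $122,111.14


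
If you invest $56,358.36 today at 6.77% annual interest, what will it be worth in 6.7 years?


Future value formula: FV = PV × (1 + r)^t
FV = $56,358.36 × (1 + 0.0677)^6.7
FV = $56,358.36 × 1.5509933
FV = $87,411.44

FV = PV × (1 + r)^t = $87,411.44


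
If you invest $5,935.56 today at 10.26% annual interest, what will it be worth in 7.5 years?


Future value formula: FV = PV × (1 + r)^t
FV = $5,935.56 × (1 + 0.1026)^7.5
FV = $5,935.56 × 2.080343
FV = $12,348.00

FV = PV × (1 + r)^t = $12,348.00


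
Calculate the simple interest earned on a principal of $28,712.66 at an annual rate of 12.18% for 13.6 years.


Simple interest formula: I = P × r × t
I = $28,712.66 × 0.1218 × 13.6
I = $47,561.95

I = P × r × t = $47,561.95


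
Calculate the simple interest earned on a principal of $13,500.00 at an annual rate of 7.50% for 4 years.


Simple interest formula: I = P × r × t
I = $13,500.00 × 0.075 × 4
I = $4,050.00

I = P × r × t = $4,050.00


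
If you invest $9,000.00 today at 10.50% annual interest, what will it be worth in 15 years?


Future value formula: FV = PV × (1 + r)^t
FV = $9,000.00 × (1 + 0.105)^15
FV = $9,000.00 × 4.4713037
FV = $40,241.73

FV = PV × (1 + r)^t = $40,241.73


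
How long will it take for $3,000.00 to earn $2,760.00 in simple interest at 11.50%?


Rearrange the simple interest formula for t:
I = P × r × t  ⇒  t = I / (P × r)
t = $2,760.00 / ($3,000.00 × 0.115)
t = 8

t = I/(P×r) = 8 years


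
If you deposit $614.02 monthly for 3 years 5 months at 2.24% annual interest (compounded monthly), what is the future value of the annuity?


Future value of an ordinary annuity: FV = PMT × ((1 + r)^n − 1) / r
Monthly rate r = 0.0224/12 ≈ 0.00186667, n = 41
FV = $614.02 × ((1 + 0.0224/12)^41 − 1) / (0.0224/12)
FV = $614.02 × 42.568479
FV = $26,137.90

FV = PMT × ((1+r)^n - 1)/r = $26,137.90


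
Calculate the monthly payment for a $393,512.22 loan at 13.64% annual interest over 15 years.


Loan payment formula: PMT = PV × r / (1 − (1 + r)^(−n))
Monthly rate r = 0.1364/12 ≈ 0.01136667, n = 180 months
Denominator: 1 − (1 + 0.1364/12)^(−180) = 0.869249
PMT = $393,512.22 × (0.1364/12) / 0.869249
PMT = $5,145.73 per month

PMT = PV × r / (1-(1+r)^(-n)) = $5,145.73/month


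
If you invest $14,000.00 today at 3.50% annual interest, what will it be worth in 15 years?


Future value formula: FV = PV × (1 + r)^t
FV = $14,000.00 × (1 + 0.035)^15
FV = $14,000.00 × 1.6753488
FV = $23,454.88

FV = PV × (1 + r)^t = $23,454.88


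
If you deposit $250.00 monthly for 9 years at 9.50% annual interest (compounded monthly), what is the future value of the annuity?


Future value of an ordinary annuity: FV = PMT × ((1 + r)^n − 1) / r
Monthly rate r = 0.095/12 ≈ 0.00791667, n = 108
FV = $250.00 × ((1 + 0.095/12)^108 − 1) / (0.095/12)
FV = $250.00 × 169.701665
FV = $42,425.42

FV = PMT × ((1+r)^n - 1)/r = $42,425.42


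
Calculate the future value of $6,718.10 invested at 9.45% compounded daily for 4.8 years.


Compound interest formula: A = P(1 + r/n)^(nt)
A = $6,718.10 × (1 + 0.0945/365)^(365 × 4.8)
Growth factor: (1 + 0.0945/365)^1752 = 1.573876
A = $6,718.10 × 1.573876
A = $10,573.46

A = P(1 + r/n)^(nt) = $10,573.46


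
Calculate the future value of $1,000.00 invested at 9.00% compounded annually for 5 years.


Compound interest formula: A = P(1 + r/n)^(nt)
A = $1,000.00 × (1 + 0.09/1)^(1 × 5)
Growth factor: (1 + 0.09/1)^5 = 1.538624
A = $1,000.00 × 1.538624
A = $1,538.62

A = P(1 + r/n)^(nt) = $1,538.62


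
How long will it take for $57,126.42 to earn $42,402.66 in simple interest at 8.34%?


Rearrange the simple interest formula for t:
I = P × r × t  ⇒  t = I / (P × r)
t = $42,402.66 / ($57,126.42 × 0.0834)
t = 8.9

t = I/(P×r) = 8.9 years


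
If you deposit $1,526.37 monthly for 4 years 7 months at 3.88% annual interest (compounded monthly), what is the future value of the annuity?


Future value of an ordinary annuity: FV = PMT × ((1 + r)^n − 1) / r
Monthly rate r = 0.0388/12 ≈ 0.00323333, n = 55
FV = $1,526.37 × ((1 + 0.0388/12)^55 − 1) / (0.0388/12)
FV = $1,526.37 × 60.087692
FV = $91,716.05

FV = PMT × ((1+r)^n - 1)/r = $91,716.05


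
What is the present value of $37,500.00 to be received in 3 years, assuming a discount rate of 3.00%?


Present value formula: PV = FV / (1 + r)^t
PV = $37,500.00 / (1 + 0.03)^3
PV = $37,500.00 / 1.092727
PV = $34,317.81

PV = FV / (1 + r)^t = $34,317.81


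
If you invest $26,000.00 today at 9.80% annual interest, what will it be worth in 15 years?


Future value formula: FV = PV × (1 + r)^t
FV = $26,000.00 × (1 + 0.098)^15
FV = $26,000.00 × 4.064762
FV = $105,683.81

FV = PV × (1 + r)^t = $105,683.81


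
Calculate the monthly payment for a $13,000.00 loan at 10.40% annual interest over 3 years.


Loan payment formula: PMT = PV × r / (1 − (1 + r)^(−n))
Monthly rate r = 0.104/12 ≈ 0.00866667, n = 36 months
Denominator: 1 − (1 + 0.104/12)^(−36) = 0.267034
PMT = $13,000.00 × (0.104/12) / 0.267034
PMT = $421.92 per month

PMT = PV × r / (1-(1+r)^(-n)) = $421.92/month


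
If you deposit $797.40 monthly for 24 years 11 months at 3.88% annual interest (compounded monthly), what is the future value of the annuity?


Future value of an ordinary annuity: FV = PMT × ((1 + r)^n − 1) / r
Monthly rate r = 0.0388/12 ≈ 0.00323333, n = 299
FV = $797.40 × ((1 + 0.0388/12)^299 − 1) / (0.0388/12)
FV = $797.40 × 502.679776
FV = $400,836.85

FV = PMT × ((1+r)^n - 1)/r = $400,836.85


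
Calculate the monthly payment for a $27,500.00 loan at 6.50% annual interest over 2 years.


Loan payment formula: PMT = PV × r / (1 − (1 + r)^(−n))
Monthly rate r = 0.065/12 ≈ 0.00541667, n = 24 months
Denominator: 1 − (1 + 0.065/12)^(−24) = 0.1215965
PMT = $27,500.00 × (0.065/12) / 0.1215965
PMT = $1,225.02 per month

PMT = PV × r / (1-(1+r)^(-n)) = $1,225.02/month


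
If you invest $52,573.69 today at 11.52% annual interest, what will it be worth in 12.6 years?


Future value formula: FV = PV × (1 + r)^t
FV = $52,573.69 × (1 + 0.1152)^12.6
FV = $52,573.69 × 3.9504338
FV = $207,688.88

FV = PV × (1 + r)^t = $207,688.88


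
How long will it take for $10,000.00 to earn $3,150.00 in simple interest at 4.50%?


Rearrange the simple interest formula for t:
I = P × r × t  ⇒  t = I / (P × r)
t = $3,150.00 / ($10,000.00 × 0.045)
t = 7

t = I/(P×r) = 7 years


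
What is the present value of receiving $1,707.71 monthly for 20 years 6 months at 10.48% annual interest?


Present value of an ordinary annuity: PV = PMT × (1 − (1 + r)^(−n)) / r
Monthly rate r = 0.1048/12 ≈ 0.00873333, n = 246
PV = $1,707.71 × (1 − (1 + 0.1048/12)^(−246)) / (0.1048/12)
PV = $1,707.71 × 101.019393
PV = $172,511.83

PV = PMT × (1-(1+r)^(-n))/r = $172,511.83


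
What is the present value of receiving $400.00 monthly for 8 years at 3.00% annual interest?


Present value of an ordinary annuity: PV = PMT × (1 − (1 + r)^(−n)) / r
Monthly rate r = 0.03/12 = 0.0025, n = 96
PV = $400.00 × (1 − (1 + 0.03/12)^(−96)) / (0.03/12)
PV = $400.00 × 85.254603
PV = $34,101.84

PV = PMT × (1-(1+r)^(-n))/r = $34,101.84


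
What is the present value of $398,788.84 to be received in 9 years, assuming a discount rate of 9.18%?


Present value formula: PV = FV / (1 + r)^t
PV = $398,788.84 / (1 + 0.0918)^9
PV = $398,788.84 / 2.20438684
PV = $180,906.92

PV = FV / (1 + r)^t = $180,906.92


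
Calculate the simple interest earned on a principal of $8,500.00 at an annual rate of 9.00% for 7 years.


Simple interest formula: I = P × r × t
I = $8,500.00 × 0.09 × 7
I = $5,355.00

I = P × r × t = $5,355.00


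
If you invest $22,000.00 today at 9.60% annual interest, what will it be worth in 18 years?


Future value formula: FV = PV × (1 + r)^t
FV = $22,000.00 × (1 + 0.096)^18
FV = $22,000.00 × 5.2070287
FV = $114,554.63

FV = PV × (1 + r)^t = $114,554.63


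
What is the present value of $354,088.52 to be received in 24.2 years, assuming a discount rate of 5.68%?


Present value formula: PV = FV / (1 + r)^t
PV = $354,088.52 / (1 + 0.0568)^24.2
PV = $354,088.52 / 3.807377
PV = $93,000.65

PV = FV / (1 + r)^t = $93,000.65


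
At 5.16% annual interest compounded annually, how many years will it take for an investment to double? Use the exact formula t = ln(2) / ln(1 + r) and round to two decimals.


Doubling condition: (1 + r)^t = 2
Take ln of both sides: t × ln(1 + r) = ln(2)
t = ln(2) / ln(1 + r)
t = 0.693147 / 0.050313
t = 13.78

t = ln(2) / ln(1 + r) = 13.78 years


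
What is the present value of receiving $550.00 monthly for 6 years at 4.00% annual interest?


Present value of an ordinary annuity: PV = PMT × (1 − (1 + r)^(−n)) / r
Monthly rate r = 0.04/12 ≈ 0.00333333, n = 72
PV = $550.00 × (1 − (1 + 0.04/12)^(−72)) / (0.04/12)
PV = $550.00 × 63.917437
PV = $35,154.59

PV = PMT × (1-(1+r)^(-n))/r = $35,154.59


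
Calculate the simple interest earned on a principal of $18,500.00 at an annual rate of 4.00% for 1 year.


Simple interest formula: I = P × r × t
I = $18,500.00 × 0.04 × 1
I = $740.00

I = P × r × t = $740.00


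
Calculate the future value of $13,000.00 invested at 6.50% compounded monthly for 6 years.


Compound interest formula: A = P(1 + r/n)^(nt)
A = $13,000.00 × (1 + 0.065/12)^(12 × 6)
Growth factor: (1 + 0.065/12)^72 = 1.475427
A = $13,000.00 × 1.475427
A = $19,180.55

A = P(1 + r/n)^(nt) = $19,180.55


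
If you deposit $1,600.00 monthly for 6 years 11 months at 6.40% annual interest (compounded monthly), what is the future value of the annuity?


Future value of an ordinary annuity: FV = PMT × ((1 + r)^n − 1) / r
Monthly rate r = 0.064/12 ≈ 0.00533333, n = 83
FV = $1,600.00 × ((1 + 0.064/12)^83 − 1) / (0.064/12)
FV = $1,600.00 × 104.066832
FV = $166,506.93

FV = PMT × ((1+r)^n - 1)/r = $166,506.93


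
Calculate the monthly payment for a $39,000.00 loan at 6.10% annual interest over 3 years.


Loan payment formula: PMT = PV × r / (1 − (1 + r)^(−n))
Monthly rate r = 0.061/12 ≈ 0.00508333, n = 36 months
Denominator: 1 − (1 + 0.061/12)^(−36) = 0.166846
PMT = $39,000.00 × (0.061/12) / 0.166846
PMT = $1,188.22 per month

PMT = PV × r / (1-(1+r)^(-n)) = $1,188.22/month


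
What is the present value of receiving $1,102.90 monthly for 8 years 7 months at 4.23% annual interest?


Present value of an ordinary annuity: PV = PMT × (1 − (1 + r)^(−n)) / r
Monthly rate r = 0.0423/12 = 0.003525, n = 103
PV = $1,102.90 × (1 − (1 + 0.0423/12)^(−103)) / (0.0423/12)
PV = $1,102.90 × 86.247248
PV = $95,122.09

PV = PMT × (1-(1+r)^(-n))/r = $95,122.09


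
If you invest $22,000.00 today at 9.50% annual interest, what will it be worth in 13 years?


Future value formula: FV = PV × (1 + r)^t
FV = $22,000.00 × (1 + 0.095)^13
FV = $22,000.00 × 3.2537453
FV = $71,582.40

FV = PV × (1 + r)^t = $71,582.40


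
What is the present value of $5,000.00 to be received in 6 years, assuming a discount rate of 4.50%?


Present value formula: PV = FV / (1 + r)^t
PV = $5,000.00 / (1 + 0.045)^6
PV = $5,000.00 / 1.302260
PV = $3,839.48

PV = FV / (1 + r)^t = $3,839.48


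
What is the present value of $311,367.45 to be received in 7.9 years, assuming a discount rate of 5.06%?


Present value formula: PV = FV / (1 + r)^t
PV = $311,367.45 / (1 + 0.0506)^7.9
PV = $311,367.45 / 1.47691476
PV = $210,822.90

PV = FV / (1 + r)^t = $210,822.90


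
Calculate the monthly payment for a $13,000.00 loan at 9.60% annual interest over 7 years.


Loan payment formula: PMT = PV × r / (1 − (1 + r)^(−n))
Monthly rate r = 0.096/12 = 0.008, n = 84 months
Denominator: 1 − (1 + 0.096/12)^(−84) = 0.487947
PMT = $13,000.00 × (0.096/12) / 0.487947
PMT = $213.14 per month

PMT = PV × r / (1-(1+r)^(-n)) = $213.14/month


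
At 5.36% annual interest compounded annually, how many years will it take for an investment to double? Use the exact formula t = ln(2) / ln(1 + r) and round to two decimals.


Doubling condition: (1 + r)^t = 2
Take ln of both sides: t × ln(1 + r) = ln(2)
t = ln(2) / ln(1 + r)
t = 0.693147 / 0.052213
t = 13.28

t = ln(2) / ln(1 + r) = 13.28 years


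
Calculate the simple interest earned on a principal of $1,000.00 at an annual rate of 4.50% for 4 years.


Simple interest formula: I = P × r × t
I = $1,000.00 × 0.045 × 4
I = $180.00

I = P × r × t = $180.00


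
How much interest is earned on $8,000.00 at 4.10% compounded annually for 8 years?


Compound interest earned = final amount − principal.
A = P(1 + r/n)^(nt) = $8,000.00 × (1 + 0.041/1)^(1 × 8) = $11,033.06
Interest = A − P = $11,033.06 − $8,000.00 = $3,033.06

Interest = A - P = $3,033.06


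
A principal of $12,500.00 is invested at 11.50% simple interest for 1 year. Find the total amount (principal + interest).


Total amount formula: A = P(1 + rt) = P + P·r·t
Interest: I = P × r × t = $12,500.00 × 0.115 × 1 = $1,437.50
A = P + I = $12,500.00 + $1,437.50 = $13,937.50

A = P + I = P(1 + rt) = $13,937.50


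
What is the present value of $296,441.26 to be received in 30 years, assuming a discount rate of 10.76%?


Present value formula: PV = FV / (1 + r)^t
PV = $296,441.26 / (1 + 0.1076)^30
PV = $296,441.26 / 21.453019
PV = $13,818.16

PV = FV / (1 + r)^t = $13,818.16


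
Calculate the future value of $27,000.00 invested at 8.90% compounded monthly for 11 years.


Compound interest formula: A = P(1 + r/n)^(nt)
A = $27,000.00 × (1 + 0.089/12)^(12 × 11)
Growth factor: (1 + 0.089/12)^132 = 2.6521945
A = $27,000.00 × 2.6521945
A = $71,609.25

A = P(1 + r/n)^(nt) = $71,609.25


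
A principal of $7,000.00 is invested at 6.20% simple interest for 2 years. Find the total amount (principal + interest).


Total amount formula: A = P(1 + rt) = P + P·r·t
Interest: I = P × r × t = $7,000.00 × 0.062 × 2 = $868.00
A = P + I = $7,000.00 + $868.00 = $7,868.00

A = P + I = P(1 + rt) = $7,868.00


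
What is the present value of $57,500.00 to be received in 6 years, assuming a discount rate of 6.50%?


Present value formula: PV = FV / (1 + r)^t
PV = $57,500.00 / (1 + 0.065)^6
PV = $57,500.00 / 1.4591423
PV = $39,406.71

PV = FV / (1 + r)^t = $39,406.71


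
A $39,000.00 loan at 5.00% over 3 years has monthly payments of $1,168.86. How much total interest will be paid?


Total paid over the life of the loan = PMT × n.
Total paid = $1,168.86 × 36 = $42,078.96
Total interest = total paid − principal = $42,078.96 − $39,000.00 = $3,078.96

Total interest = (PMT × n) - PV = $3,078.96


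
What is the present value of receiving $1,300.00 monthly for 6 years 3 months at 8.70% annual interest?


Present value of an ordinary annuity: PV = PMT × (1 − (1 + r)^(−n)) / r
Monthly rate r = 0.087/12 = 0.00725, n = 75
PV = $1,300.00 × (1 − (1 + 0.087/12)^(−75)) / (0.087/12)
PV = $1,300.00 × 57.695585
PV = $75,004.26

PV = PMT × (1-(1+r)^(-n))/r = $75,004.26


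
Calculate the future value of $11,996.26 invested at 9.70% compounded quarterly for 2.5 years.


Compound interest formula: A = P(1 + r/n)^(nt)
A = $11,996.26 × (1 + 0.097/4)^(4 × 2.5)
Growth factor: (1 + 0.097/4)^10 = 1.2707489
A = $11,996.26 × 1.2707489
A = $15,244.23

A = P(1 + r/n)^(nt) = $15,244.23


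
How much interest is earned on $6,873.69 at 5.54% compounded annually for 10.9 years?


Compound interest earned = final amount − principal.
A = P(1 + r/n)^(nt) = $6,873.69 × (1 + 0.0554/1)^(1 × 10.9) = $12,371.89
Interest = A − P = $12,371.89 − $6,873.69 = $5,498.20

Interest = A - P = $5,498.20


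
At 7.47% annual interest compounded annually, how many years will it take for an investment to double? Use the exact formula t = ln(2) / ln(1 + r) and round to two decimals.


Doubling condition: (1 + r)^t = 2
Take ln of both sides: t × ln(1 + r) = ln(2)
t = ln(2) / ln(1 + r)
t = 0.693147 / 0.072042
t = 9.62

t = ln(2) / ln(1 + r) = 9.62 years


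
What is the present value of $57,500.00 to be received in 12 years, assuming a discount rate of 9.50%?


Present value formula: PV = FV / (1 + r)^t
PV = $57,500.00 / (1 + 0.095)^12
PV = $57,500.00 / 2.971457
PV = $19,350.78

PV = FV / (1 + r)^t = $19,350.78


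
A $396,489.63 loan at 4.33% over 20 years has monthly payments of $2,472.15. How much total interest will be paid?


Total paid over the life of the loan = PMT × n.
Total paid = $2,472.15 × 240 = $593,316.00
Total interest = total paid − principal = $593,316.00 − $396,489.63 = $196,826.37

Total interest = (PMT × n) - PV = $196,826.37


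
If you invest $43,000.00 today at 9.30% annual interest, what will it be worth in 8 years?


Future value formula: FV = PV × (1 + r)^t
FV = $43,000.00 × (1 + 0.093)^8
FV = $43,000.00 × 2.0368605
FV = $87,585.00

FV = PV × (1 + r)^t = $87,585.00


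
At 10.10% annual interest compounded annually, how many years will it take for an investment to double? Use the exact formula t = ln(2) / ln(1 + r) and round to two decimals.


Doubling condition: (1 + r)^t = 2
Take ln of both sides: t × ln(1 + r) = ln(2)
t = ln(2) / ln(1 + r)
t = 0.693147 / 0.096219
t = 7.20

t = ln(2) / ln(1 + r) = 7.20 years


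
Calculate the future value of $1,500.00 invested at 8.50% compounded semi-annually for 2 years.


Compound interest formula: A = P(1 + r/n)^(nt)
A = $1,500.00 × (1 + 0.085/2)^(2 × 2)
Growth factor: (1 + 0.085/2)^4 = 1.181148
A = $1,500.00 × 1.181148
A = $1,771.72

A = P(1 + r/n)^(nt) = $1,771.72


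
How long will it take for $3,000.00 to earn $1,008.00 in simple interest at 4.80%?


Rearrange the simple interest formula for t:
I = P × r × t  ⇒  t = I / (P × r)
t = $1,008.00 / ($3,000.00 × 0.048)
t = 7

t = I/(P×r) = 7 years


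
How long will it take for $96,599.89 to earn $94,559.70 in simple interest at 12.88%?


Rearrange the simple interest formula for t:
I = P × r × t  ⇒  t = I / (P × r)
t = $94,559.70 / ($96,599.89 × 0.1288)
t = 7.6

t = I/(P×r) = 7.6 years


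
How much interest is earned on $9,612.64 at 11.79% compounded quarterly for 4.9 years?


Compound interest earned = final amount − principal.
A = P(1 + r/n)^(nt) = $9,612.64 × (1 + 0.1179/4)^(4 × 4.9) = $16,986.83
Interest = A − P = $16,986.83 − $9,612.64 = $7,374.19

Interest = A - P = $7,374.19


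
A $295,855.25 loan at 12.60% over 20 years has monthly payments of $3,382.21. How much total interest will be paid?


Total paid over the life of the loan = PMT × n.
Total paid = $3,382.21 × 240 = $811,730.40
Total interest = total paid − principal = $811,730.40 − $295,855.25 = $515,875.15

Total interest = (PMT × n) - PV = $515,875.15


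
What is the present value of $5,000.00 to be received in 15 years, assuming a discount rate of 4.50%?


Present value formula: PV = FV / (1 + r)^t
PV = $5,000.00 / (1 + 0.045)^15
PV = $5,000.00 / 1.935282
PV = $2,583.60

PV = FV / (1 + r)^t = $2,583.60


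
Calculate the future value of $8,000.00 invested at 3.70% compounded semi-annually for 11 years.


Compound interest formula: A = P(1 + r/n)^(nt)
A = $8,000.00 × (1 + 0.037/2)^(2 × 11)
Growth factor: (1 + 0.037/2)^22 = 1.496727
A = $8,000.00 × 1.496727
A = $11,973.82

A = P(1 + r/n)^(nt) = $11,973.82


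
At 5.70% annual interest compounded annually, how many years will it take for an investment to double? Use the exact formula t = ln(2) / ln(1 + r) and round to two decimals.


Doubling condition: (1 + r)^t = 2
Take ln of both sides: t × ln(1 + r) = ln(2)
t = ln(2) / ln(1 + r)
t = 0.693147 / 0.055435
t = 12.50

t = ln(2) / ln(1 + r) = 12.50 years


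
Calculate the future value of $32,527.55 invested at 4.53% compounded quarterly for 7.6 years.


Compound interest formula: A = P(1 + r/n)^(nt)
A = $32,527.55 × (1 + 0.0453/4)^(4 × 7.6)
Growth factor: (1 + 0.0453/4)^30.4 = 1.4082462
A = $32,527.55 × 1.4082462
A = $45,806.80

A = P(1 + r/n)^(nt) = $45,806.80


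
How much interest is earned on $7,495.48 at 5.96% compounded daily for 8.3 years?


Compound interest earned = final amount − principal.
A = P(1 + r/n)^(nt) = $7,495.48 × (1 + 0.0596/365)^(365 × 8.3) = $12,291.89
Interest = A − P = $12,291.89 − $7,495.48 = $4,796.41

Interest = A - P = $4,796.41


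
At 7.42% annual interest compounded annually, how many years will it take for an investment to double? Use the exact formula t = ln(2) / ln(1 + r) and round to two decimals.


Doubling condition: (1 + r)^t = 2
Take ln of both sides: t × ln(1 + r) = ln(2)
t = ln(2) / ln(1 + r)
t = 0.693147 / 0.071576
t = 9.68

t = ln(2) / ln(1 + r) = 9.68 years


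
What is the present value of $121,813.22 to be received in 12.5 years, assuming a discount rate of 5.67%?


Present value formula: PV = FV / (1 + r)^t
PV = $121,813.22 / (1 + 0.0567)^12.5
PV = $121,813.22 / 1.992491
PV = $61,136.15

PV = FV / (1 + r)^t = $61,136.15


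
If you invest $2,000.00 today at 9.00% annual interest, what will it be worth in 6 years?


Future value formula: FV = PV × (1 + r)^t
FV = $2,000.00 × (1 + 0.09)^6
FV = $2,000.00 × 1.677100
FV = $3,354.20

FV = PV × (1 + r)^t = $3,354.20


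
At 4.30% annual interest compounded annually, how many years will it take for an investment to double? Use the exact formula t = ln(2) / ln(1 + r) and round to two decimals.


Doubling condition: (1 + r)^t = 2
Take ln of both sides: t × ln(1 + r) = ln(2)
t = ln(2) / ln(1 + r)
t = 0.693147 / 0.042101
t = 16.46

t = ln(2) / ln(1 + r) = 16.46 years


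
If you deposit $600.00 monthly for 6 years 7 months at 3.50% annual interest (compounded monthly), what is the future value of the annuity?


Future value of an ordinary annuity: FV = PMT × ((1 + r)^n − 1) / r
Monthly rate r = 0.035/12 ≈ 0.00291667, n = 79
FV = $600.00 × ((1 + 0.035/12)^79 − 1) / (0.035/12)
FV = $600.00 × 88.697942
FV = $53,218.77

FV = PMT × ((1+r)^n - 1)/r = $53,218.77


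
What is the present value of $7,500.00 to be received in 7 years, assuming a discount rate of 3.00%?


Present value formula: PV = FV / (1 + r)^t
PV = $7,500.00 / (1 + 0.03)^7
PV = $7,500.00 / 1.229874
PV = $6,098.19

PV = FV / (1 + r)^t = $6,098.19


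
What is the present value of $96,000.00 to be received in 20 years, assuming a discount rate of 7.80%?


Present value formula: PV = FV / (1 + r)^t
PV = $96,000.00 / (1 + 0.078)^20
PV = $96,000.00 / 4.491333
PV = $21,374.50

PV = FV / (1 + r)^t = $21,374.50


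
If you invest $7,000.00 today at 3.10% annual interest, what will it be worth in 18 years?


Future value formula: FV = PV × (1 + r)^t
FV = $7,000.00 × (1 + 0.031)^18
FV = $7,000.00 × 1.732431
FV = $12,127.02

FV = PV × (1 + r)^t = $12,127.02


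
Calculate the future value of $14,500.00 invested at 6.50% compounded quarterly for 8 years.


Compound interest formula: A = P(1 + r/n)^(nt)
A = $14,500.00 × (1 + 0.065/4)^(4 × 8)
Growth factor: (1 + 0.065/4)^32 = 1.675012
A = $14,500.00 × 1.675012
A = $24,287.67

A = P(1 + r/n)^(nt) = $24,287.67


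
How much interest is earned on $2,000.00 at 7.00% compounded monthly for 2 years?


Compound interest earned = final amount − principal.
A = P(1 + r/n)^(nt) = $2,000.00 × (1 + 0.07/12)^(12 × 2) = $2,299.61
Interest = A − P = $2,299.61 − $2,000.00 = $299.61

Interest = A - P = $299.61


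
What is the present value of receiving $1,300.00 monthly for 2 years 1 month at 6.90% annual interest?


Present value of an ordinary annuity: PV = PMT × (1 − (1 + r)^(−n)) / r
Monthly rate r = 0.069/12 = 0.00575, n = 25
PV = $1,300.00 × (1 − (1 + 0.069/12)^(−25)) / (0.069/12)
PV = $1,300.00 × 23.224191
PV = $30,191.45

PV = PMT × (1-(1+r)^(-n))/r = $30,191.45


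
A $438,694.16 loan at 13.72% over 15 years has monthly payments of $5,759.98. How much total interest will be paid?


Total paid over the life of the loan = PMT × n.
Total paid = $5,759.98 × 180 = $1,036,796.40
Total interest = total paid − principal = $1,036,796.40 − $438,694.16 = $598,102.24

Total interest = (PMT × n) - PV = $598,102.24


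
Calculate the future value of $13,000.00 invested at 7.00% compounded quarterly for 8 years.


Compound interest formula: A = P(1 + r/n)^(nt)
A = $13,000.00 × (1 + 0.07/4)^(4 × 8)
Growth factor: (1 + 0.07/4)^32 = 1.7422135
A = $13,000.00 × 1.7422135
A = $22,648.78

A = P(1 + r/n)^(nt) = $22,648.78


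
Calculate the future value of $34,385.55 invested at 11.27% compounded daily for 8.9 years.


Compound interest formula: A = P(1 + r/n)^(nt)
A = $34,385.55 × (1 + 0.1127/365)^(365 × 8.9)
Growth factor: (1 + 0.1127/365)^3248.5 = 2.7261086
A = $34,385.55 × 2.7261086
A = $93,738.74

A = P(1 + r/n)^(nt) = $93,738.74


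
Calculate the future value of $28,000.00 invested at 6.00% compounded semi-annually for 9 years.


Compound interest formula: A = P(1 + r/n)^(nt)
A = $28,000.00 × (1 + 0.06/2)^(2 × 9)
Growth factor: (1 + 0.06/2)^18 = 1.7024331
A = $28,000.00 × 1.7024331
A = $47,668.13

A = P(1 + r/n)^(nt) = $47,668.13


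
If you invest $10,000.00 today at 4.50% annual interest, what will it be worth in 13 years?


Future value formula: FV = PV × (1 + r)^t
FV = $10,000.00 × (1 + 0.045)^13
FV = $10,000.00 × 1.772196
FV = $17,721.96

FV = PV × (1 + r)^t = $17,721.96


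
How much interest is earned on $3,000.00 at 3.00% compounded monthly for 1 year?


Compound interest earned = final amount − principal.
A = P(1 + r/n)^(nt) = $3,000.00 × (1 + 0.03/12)^(12 × 1) = $3,091.25
Interest = A − P = $3,091.25 − $3,000.00 = $91.25

Interest = A - P = $91.25


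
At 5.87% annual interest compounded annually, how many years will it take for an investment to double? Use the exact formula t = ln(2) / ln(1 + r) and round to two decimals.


Doubling condition: (1 + r)^t = 2
Take ln of both sides: t × ln(1 + r) = ln(2)
t = ln(2) / ln(1 + r)
t = 0.693147 / 0.057042
t = 12.15

t = ln(2) / ln(1 + r) = 12.15 years


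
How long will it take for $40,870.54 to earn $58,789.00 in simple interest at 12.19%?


Rearrange the simple interest formula for t:
I = P × r × t  ⇒  t = I / (P × r)
t = $58,789.00 / ($40,870.54 × 0.1219)
t = 11.8

t = I/(P×r) = 11.8 years


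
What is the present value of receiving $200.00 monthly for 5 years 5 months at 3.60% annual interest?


Present value of an ordinary annuity: PV = PMT × (1 − (1 + r)^(−n)) / r
Monthly rate r = 0.036/12 = 0.003, n = 65
PV = $200.00 × (1 − (1 + 0.036/12)^(−65)) / (0.036/12)
PV = $200.00 × 58.975036
PV = $11,795.01

PV = PMT × (1-(1+r)^(-n))/r = $11,795.01


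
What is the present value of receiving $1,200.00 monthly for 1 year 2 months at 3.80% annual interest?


Present value of an ordinary annuity: PV = PMT × (1 − (1 + r)^(−n)) / r
Monthly rate r = 0.038/12 ≈ 0.00316667, n = 14
PV = $1,200.00 × (1 − (1 + 0.038/12)^(−14)) / (0.038/12)
PV = $1,200.00 × 13.673041
PV = $16,407.65

PV = PMT × (1-(1+r)^(-n))/r = $16,407.65


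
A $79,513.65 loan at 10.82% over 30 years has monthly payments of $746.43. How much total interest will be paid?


Total paid over the life of the loan = PMT × n.
Total paid = $746.43 × 360 = $268,714.80
Total interest = total paid − principal = $268,714.80 − $79,513.65 = $189,201.15

Total interest = (PMT × n) - PV = $189,201.15


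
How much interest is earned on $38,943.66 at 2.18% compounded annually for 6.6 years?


Compound interest earned = final amount − principal.
A = P(1 + r/n)^(nt) = $38,943.66 × (1 + 0.0218/1)^(1 × 6.6) = $44,900.55
Interest = A − P = $44,900.55 − $38,943.66 = $5,956.89

Interest = A - P = $5,956.89


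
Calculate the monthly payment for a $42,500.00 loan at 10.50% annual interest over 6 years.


Loan payment formula: PMT = PV × r / (1 − (1 + r)^(−n))
Monthly rate r = 0.105/12 = 0.00875, n = 72 months
Denominator: 1 − (1 + 0.105/12)^(−72) = 0.465947
PMT = $42,500.00 × (0.105/12) / 0.465947
PMT = $798.11 per month

PMT = PV × r / (1-(1+r)^(-n)) = $798.11/month


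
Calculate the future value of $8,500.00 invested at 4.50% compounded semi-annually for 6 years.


Compound interest formula: A = P(1 + r/n)^(nt)
A = $8,500.00 × (1 + 0.045/2)^(2 × 6)
Growth factor: (1 + 0.045/2)^12 = 1.30604999
A = $8,500.00 × 1.30604999
A = $11,101.42

A = P(1 + r/n)^(nt) = $11,101.42


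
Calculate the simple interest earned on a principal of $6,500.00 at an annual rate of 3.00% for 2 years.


Simple interest formula: I = P × r × t
I = $6,500.00 × 0.03 × 2
I = $390.00

I = P × r × t = $390.00


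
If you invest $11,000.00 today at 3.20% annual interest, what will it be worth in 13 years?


Future value formula: FV = PV × (1 + r)^t
FV = $11,000.00 × (1 + 0.032)^13
FV = $11,000.00 × 1.506038
FV = $16,566.42

FV = PV × (1 + r)^t = $16,566.42


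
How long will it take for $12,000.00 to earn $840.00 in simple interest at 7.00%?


Rearrange the simple interest formula for t:
I = P × r × t  ⇒  t = I / (P × r)
t = $840.00 / ($12,000.00 × 0.07)
t = 1

t = I/(P×r) = 1 year


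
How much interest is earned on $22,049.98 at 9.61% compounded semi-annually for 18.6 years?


Compound interest earned = final amount − principal.
A = P(1 + r/n)^(nt) = $22,049.98 × (1 + 0.0961/2)^(2 × 18.6) = $126,362.64
Interest = A − P = $126,362.64 − $22,049.98 = $104,312.66

Interest = A - P = $104,312.66


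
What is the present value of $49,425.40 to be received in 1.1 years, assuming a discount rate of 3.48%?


Present value formula: PV = FV / (1 + r)^t
PV = $49,425.40 / (1 + 0.0348)^1.1
PV = $49,425.40 / 1.038346
PV = $47,600.13

PV = FV / (1 + r)^t = $47,600.13


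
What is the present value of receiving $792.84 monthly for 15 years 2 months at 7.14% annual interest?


Present value of an ordinary annuity: PV = PMT × (1 − (1 + r)^(−n)) / r
Monthly rate r = 0.0714/12 = 0.00595, n = 182
PV = $792.84 × (1 − (1 + 0.0714/12)^(−182)) / (0.0714/12)
PV = $792.84 × 110.974715
PV = $87,985.19

PV = PMT × (1-(1+r)^(-n))/r = $87,985.19


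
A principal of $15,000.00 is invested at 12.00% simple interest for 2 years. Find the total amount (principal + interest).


Total amount formula: A = P(1 + rt) = P + P·r·t
Interest: I = P × r × t = $15,000.00 × 0.12 × 2 = $3,600.00
A = P + I = $15,000.00 + $3,600.00 = $18,600.00

A = P + I = P(1 + rt) = $18,600.00


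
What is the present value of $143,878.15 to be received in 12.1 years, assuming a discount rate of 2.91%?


Present value formula: PV = FV / (1 + r)^t
PV = $143,878.15 / (1 + 0.0291)^12.1
PV = $143,878.15 / 1.4149357
PV = $101,685.29

PV = FV / (1 + r)^t = $101,685.29


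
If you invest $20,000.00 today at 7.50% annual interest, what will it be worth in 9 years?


Future value formula: FV = PV × (1 + r)^t
FV = $20,000.00 × (1 + 0.075)^9
FV = $20,000.00 × 1.9172387
FV = $38,344.77

FV = PV × (1 + r)^t = $38,344.77


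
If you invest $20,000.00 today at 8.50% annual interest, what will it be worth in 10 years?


Future value formula: FV = PV × (1 + r)^t
FV = $20,000.00 × (1 + 0.085)^10
FV = $20,000.00 × 2.2609834
FV = $45,219.67

FV = PV × (1 + r)^t = $45,219.67


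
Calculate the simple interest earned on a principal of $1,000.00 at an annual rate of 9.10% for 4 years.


Simple interest formula: I = P × r × t
I = $1,000.00 × 0.091 × 4
I = $364.00

I = P × r × t = $364.00


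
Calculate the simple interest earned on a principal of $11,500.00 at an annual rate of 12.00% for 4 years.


Simple interest formula: I = P × r × t
I = $11,500.00 × 0.12 × 4
I = $5,520.00

I = P × r × t = $5,520.00


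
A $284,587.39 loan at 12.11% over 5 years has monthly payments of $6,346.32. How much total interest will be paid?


Total paid over the life of the loan = PMT × n.
Total paid = $6,346.32 × 60 = $380,779.20
Total interest = total paid − principal = $380,779.20 − $284,587.39 = $96,191.81

Total interest = (PMT × n) - PV = $96,191.81


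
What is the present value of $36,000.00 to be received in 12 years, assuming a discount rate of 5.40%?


Present value formula: PV = FV / (1 + r)^t
PV = $36,000.00 / (1 + 0.054)^12
PV = $36,000.00 / 1.8796948
PV = $19,152.05

PV = FV / (1 + r)^t = $19,152.05


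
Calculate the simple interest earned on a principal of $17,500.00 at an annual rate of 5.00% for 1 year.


Simple interest formula: I = P × r × t
I = $17,500.00 × 0.05 × 1
I = $875.00

I = P × r × t = $875.00


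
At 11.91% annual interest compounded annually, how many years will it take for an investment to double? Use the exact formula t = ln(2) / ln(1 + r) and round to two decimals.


Doubling condition: (1 + r)^t = 2
Take ln of both sides: t × ln(1 + r) = ln(2)
t = ln(2) / ln(1 + r)
t = 0.693147 / 0.112525
t = 6.16

t = ln(2) / ln(1 + r) = 6.16 years


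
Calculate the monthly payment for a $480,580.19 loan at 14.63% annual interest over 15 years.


Loan payment formula: PMT = PV × r / (1 − (1 + r)^(−n))
Monthly rate r = 0.1463/12 ≈ 0.01219167, n = 180 months
Denominator: 1 − (1 + 0.1463/12)^(−180) = 0.887097
PMT = $480,580.19 × (0.1463/12) / 0.887097
PMT = $6,604.77 per month

PMT = PV × r / (1-(1+r)^(-n)) = $6,604.77/month


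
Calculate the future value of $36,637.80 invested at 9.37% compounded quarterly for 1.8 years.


Compound interest formula: A = P(1 + r/n)^(nt)
A = $36,637.80 × (1 + 0.0937/4)^(4 × 1.8)
Growth factor: (1 + 0.0937/4)^7.2 = 1.1814174
A = $36,637.80 × 1.1814174
A = $43,284.53

A = P(1 + r/n)^(nt) = $43,284.53


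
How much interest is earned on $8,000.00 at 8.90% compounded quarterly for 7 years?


Compound interest earned = final amount − principal.
A = P(1 + r/n)^(nt) = $8,000.00 × (1 + 0.089/4)^(4 × 7) = $14,814.58
Interest = A − P = $14,814.58 − $8,000.00 = $6,814.58

Interest = A - P = $6,814.58


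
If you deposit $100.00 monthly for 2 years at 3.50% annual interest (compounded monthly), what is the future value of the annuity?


Future value of an ordinary annuity: FV = PMT × ((1 + r)^n − 1) / r
Monthly rate r = 0.035/12 ≈ 0.00291667, n = 24
FV = $100.00 × ((1 + 0.035/12)^24 − 1) / (0.035/12)
FV = $100.00 × 24.822485
FV = $2,482.25

FV = PMT × ((1+r)^n - 1)/r = $2,482.25


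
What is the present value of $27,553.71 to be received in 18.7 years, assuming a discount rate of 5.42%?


Present value formula: PV = FV / (1 + r)^t
PV = $27,553.71 / (1 + 0.0542)^18.7
PV = $27,553.71 / 2.683245
PV = $10,268.80

PV = FV / (1 + r)^t = $10,268.80


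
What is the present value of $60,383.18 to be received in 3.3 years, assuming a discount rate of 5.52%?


Present value formula: PV = FV / (1 + r)^t
PV = $60,383.18 / (1 + 0.0552)^3.3
PV = $60,383.18 / 1.1940013
PV = $50,572.12

PV = FV / (1 + r)^t = $50,572.12


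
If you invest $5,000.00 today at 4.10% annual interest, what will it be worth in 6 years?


Future value formula: FV = PV × (1 + r)^t
FV = $5,000.00 × (1 + 0.041)^6
FV = $5,000.00 × 1.2726365
FV = $6,363.18

FV = PV × (1 + r)^t = $6,363.18


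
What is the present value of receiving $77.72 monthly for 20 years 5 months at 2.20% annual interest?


Present value of an ordinary annuity: PV = PMT × (1 − (1 + r)^(−n)) / r
Monthly rate r = 0.022/12 ≈ 0.00183333, n = 245
PV = $77.72 × (1 − (1 + 0.022/12)^(−245)) / (0.022/12)
PV = $77.72 × 197.224246
PV = $15,328.27

PV = PMT × (1-(1+r)^(-n))/r = $15,328.27


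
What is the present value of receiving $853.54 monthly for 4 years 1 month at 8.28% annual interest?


Present value of an ordinary annuity: PV = PMT × (1 − (1 + r)^(−n)) / r
Monthly rate r = 0.0828/12 = 0.0069, n = 49
PV = $853.54 × (1 − (1 + 0.0828/12)^(−49)) / (0.0828/12)
PV = $853.54 × 41.456164
PV = $35,384.49

PV = PMT × (1-(1+r)^(-n))/r = $35,384.49


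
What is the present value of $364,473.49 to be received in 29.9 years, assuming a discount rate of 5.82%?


Present value formula: PV = FV / (1 + r)^t
PV = $364,473.49 / (1 + 0.0582)^29.9
PV = $364,473.49 / 5.4272014
PV = $67,156.80

PV = FV / (1 + r)^t = $67,156.80


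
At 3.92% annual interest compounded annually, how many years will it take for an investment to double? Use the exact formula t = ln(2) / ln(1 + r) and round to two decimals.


Doubling condition: (1 + r)^t = 2
Take ln of both sides: t × ln(1 + r) = ln(2)
t = ln(2) / ln(1 + r)
t = 0.693147 / 0.038451
t = 18.03

t = ln(2) / ln(1 + r) = 18.03 years


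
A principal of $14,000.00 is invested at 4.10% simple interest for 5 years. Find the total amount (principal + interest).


Total amount formula: A = P(1 + rt) = P + P·r·t
Interest: I = P × r × t = $14,000.00 × 0.041 × 5 = $2,870.00
A = P + I = $14,000.00 + $2,870.00 = $16,870.00

A = P + I = P(1 + rt) = $16,870.00


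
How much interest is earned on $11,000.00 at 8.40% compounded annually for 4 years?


Compound interest earned = final amount − principal.
A = P(1 + r/n)^(nt) = $11,000.00 × (1 + 0.084/1)^(1 × 4) = $15,188.32
Interest = A − P = $15,188.32 − $11,000.00 = $4,188.32

Interest = A - P = $4,188.32


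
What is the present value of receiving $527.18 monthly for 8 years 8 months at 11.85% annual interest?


Present value of an ordinary annuity: PV = PMT × (1 − (1 + r)^(−n)) / r
Monthly rate r = 0.1185/12 = 0.009875, n = 104
PV = $527.18 × (1 − (1 + 0.1185/12)^(−104)) / (0.1185/12)
PV = $527.18 × 64.821465
PV = $34,172.58

PV = PMT × (1-(1+r)^(-n))/r = $34,172.58


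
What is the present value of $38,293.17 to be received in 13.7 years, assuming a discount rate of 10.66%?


Present value formula: PV = FV / (1 + r)^t
PV = $38,293.17 / (1 + 0.1066)^13.7
PV = $38,293.17 / 4.005642
PV = $9,559.81

PV = FV / (1 + r)^t = $9,559.81


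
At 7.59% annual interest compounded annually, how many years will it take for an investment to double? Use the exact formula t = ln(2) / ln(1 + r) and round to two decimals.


Doubling condition: (1 + r)^t = 2
Take ln of both sides: t × ln(1 + r) = ln(2)
t = ln(2) / ln(1 + r)
t = 0.693147 / 0.073158
t = 9.47

t = ln(2) / ln(1 + r) = 9.47 years
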